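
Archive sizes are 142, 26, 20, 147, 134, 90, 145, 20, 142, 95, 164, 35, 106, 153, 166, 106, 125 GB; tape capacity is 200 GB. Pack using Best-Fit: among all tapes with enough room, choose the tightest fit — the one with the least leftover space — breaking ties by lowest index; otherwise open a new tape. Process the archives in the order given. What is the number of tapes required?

142 GB → tape 1 (remaining 58 GB)
26 GB → tape 1 (remaining 32 GB)
20 GB → tape 1 (remaining 12 GB)
147 GB → tape 2 (remaining 53 GB)
134 GB → tape 3 (remaining 66 GB)
90 GB → tape 4 (remaining 110 GB)
145 GB → tape 5 (remaining 55 GB)
20 GB → tape 2 (remaining 33 GB)
142 GB → tape 6 (remaining 58 GB)
95 GB → tape 4 (remaining 15 GB)
164 GB → tape 7 (remaining 36 GB)
35 GB → tape 7 (remaining 1 GB)
106 GB → tape 8 (remaining 94 GB)
153 GB → tape 9 (remaining 47 GB)
166 GB → tape 10 (remaining 34 GB)
106 GB → tape 11 (remaining 94 GB)
125 GB → tape 12 (remaining 75 GB)

12 tapes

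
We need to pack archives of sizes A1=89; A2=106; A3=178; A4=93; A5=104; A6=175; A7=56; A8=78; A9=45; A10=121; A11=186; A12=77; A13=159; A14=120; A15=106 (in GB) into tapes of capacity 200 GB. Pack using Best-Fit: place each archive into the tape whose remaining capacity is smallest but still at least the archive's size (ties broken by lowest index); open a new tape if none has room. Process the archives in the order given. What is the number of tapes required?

tape 1: place A1 (89 GB), 111 GB left
tape 1: place A2 (106 GB), 5 GB left
tape 2: place A3 (178 GB), 22 GB left
tape 3: place A4 (93 GB), 107 GB left
tape 3: place A5 (104 GB), 3 GB left
tape 4: place A6 (175 GB), 25 GB left
tape 5: place A7 (56 GB), 144 GB left
tape 5: place A8 (78 GB), 66 GB left
tape 5: place A9 (45 GB), 21 GB left
tape 6: place A10 (121 GB), 79 GB left
tape 7: place A11 (186 GB), 14 GB left
tape 6: place A12 (77 GB), 2 GB left
tape 8: place A13 (159 GB), 41 GB left
tape 9: place A14 (120 GB), 80 GB left
tape 10: place A15 (106 GB), 94 GB left

10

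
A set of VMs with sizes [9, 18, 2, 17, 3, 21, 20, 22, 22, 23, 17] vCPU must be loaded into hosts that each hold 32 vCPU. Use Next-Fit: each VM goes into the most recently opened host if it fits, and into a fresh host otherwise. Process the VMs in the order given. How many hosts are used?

8

Put 9 vCPU in host 1; 23 vCPU remain.
Put 18 vCPU in host 1; 5 vCPU remain.
Put 2 vCPU in host 1; 3 vCPU remain.
Put 17 vCPU in host 2; 15 vCPU remain.
Put 3 vCPU in host 2; 12 vCPU remain.
Put 21 vCPU in host 3; 11 vCPU remain.
Put 20 vCPU in host 4; 12 vCPU remain.
Put 22 vCPU in host 5; 10 vCPU remain.
Put 22 vCPU in host 6; 10 vCPU remain.
Put 23 vCPU in host 7; 9 vCPU remain.
Put 17 vCPU in host 8; 15 vCPU remain.
Final hosts: [9,18,2] [17,3] [21] [20] [22] [22] [23] [17].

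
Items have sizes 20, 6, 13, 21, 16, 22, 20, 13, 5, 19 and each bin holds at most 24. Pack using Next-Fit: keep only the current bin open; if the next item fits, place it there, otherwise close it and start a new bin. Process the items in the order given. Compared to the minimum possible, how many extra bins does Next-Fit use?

0

Next-Fit: [20] [6,13] [21] [16] [22] [20] [13,5] [19] → 8 bins.
8 items exceed 12 (half the capacity), and no two of those can share a bin, so at least 8 bins are needed.
So 8 is already optimal.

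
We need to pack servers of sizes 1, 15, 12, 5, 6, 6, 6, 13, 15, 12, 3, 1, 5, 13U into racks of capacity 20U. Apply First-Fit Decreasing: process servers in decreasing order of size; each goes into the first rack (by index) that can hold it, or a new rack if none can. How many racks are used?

6 racks

Sorted descending: 15, 15, 13, 13, 12, 12, 6, 6, 6, 5, 5, 3, 1, 1.
15U → rack 1 (remaining 5U)
15U → rack 2 (remaining 5U)
13U → rack 3 (remaining 7U)
13U → rack 4 (remaining 7U)
12U → rack 5 (remaining 8U)
12U → rack 6 (remaining 8U)
6U → rack 3 (remaining 1U)
6U → rack 4 (remaining 1U)
6U → rack 5 (remaining 2U)
5U → rack 1 (remaining 0U)
5U → rack 2 (remaining 0U)
3U → rack 6 (remaining 5U)
1U → rack 3 (remaining 0U)
1U → rack 4 (remaining 0U)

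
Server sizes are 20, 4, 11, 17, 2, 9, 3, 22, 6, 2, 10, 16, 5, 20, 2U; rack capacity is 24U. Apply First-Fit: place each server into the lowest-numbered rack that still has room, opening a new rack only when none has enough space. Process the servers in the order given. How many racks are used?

20U → rack 1 (remaining 4U)
4U → rack 1 (remaining 0U)
11U → rack 2 (remaining 13U)
17U → rack 3 (remaining 7U)
2U → rack 2 (remaining 11U)
9U → rack 2 (remaining 2U)
3U → rack 3 (remaining 4U)
22U → rack 4 (remaining 2U)
6U → rack 5 (remaining 18U)
2U → rack 2 (remaining 0U)
10U → rack 5 (remaining 8U)
16U → rack 6 (remaining 8U)
5U → rack 5 (remaining 3U)
20U → rack 7 (remaining 4U)
2U → rack 3 (remaining 2U)

7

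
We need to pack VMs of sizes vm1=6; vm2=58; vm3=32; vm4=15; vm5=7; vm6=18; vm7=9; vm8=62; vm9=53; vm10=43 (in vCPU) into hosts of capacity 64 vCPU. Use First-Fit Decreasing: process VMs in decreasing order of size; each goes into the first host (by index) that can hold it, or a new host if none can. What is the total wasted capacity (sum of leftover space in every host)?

Sorted descending: 62, 58, 53, 43, 32, 18, 15, 9, 7, 6.
Put 62 vCPU in host 1; 2 vCPU remain.
Put 58 vCPU in host 2; 6 vCPU remain.
Put 53 vCPU in host 3; 11 vCPU remain.
Put 43 vCPU in host 4; 21 vCPU remain.
Put 32 vCPU in host 5; 32 vCPU remain.
Put 18 vCPU in host 4; 3 vCPU remain.
Put 15 vCPU in host 5; 17 vCPU remain.
Put 9 vCPU in host 3; 2 vCPU remain.
Put 7 vCPU in host 5; 10 vCPU remain.
Put 6 vCPU in host 2; 0 vCPU remain.
5 hosts × 64 vCPU = 320 vCPU; used 303 vCPU; unused 17 vCPU.

17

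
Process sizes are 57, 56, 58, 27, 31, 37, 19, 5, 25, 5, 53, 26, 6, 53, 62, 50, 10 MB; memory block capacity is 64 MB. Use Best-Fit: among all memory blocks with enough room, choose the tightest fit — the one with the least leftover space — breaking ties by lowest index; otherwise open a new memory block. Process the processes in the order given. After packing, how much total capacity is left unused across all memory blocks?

60

57 MB → memory block 1 (remaining 7 MB)
56 MB → memory block 2 (remaining 8 MB)
58 MB → memory block 3 (remaining 6 MB)
27 MB → memory block 4 (remaining 37 MB)
31 MB → memory block 4 (remaining 6 MB)
37 MB → memory block 5 (remaining 27 MB)
19 MB → memory block 5 (remaining 8 MB)
5 MB → memory block 3 (remaining 1 MB)
25 MB → memory block 6 (remaining 39 MB)
5 MB → memory block 4 (remaining 1 MB)
53 MB → memory block 7 (remaining 11 MB)
26 MB → memory block 6 (remaining 13 MB)
6 MB → memory block 1 (remaining 1 MB)
53 MB → memory block 8 (remaining 11 MB)
62 MB → memory block 9 (remaining 2 MB)
50 MB → memory block 10 (remaining 14 MB)
10 MB → memory block 7 (remaining 1 MB)
10 memory blocks × 64 MB = 640 MB; used 580 MB; unused 60 MB.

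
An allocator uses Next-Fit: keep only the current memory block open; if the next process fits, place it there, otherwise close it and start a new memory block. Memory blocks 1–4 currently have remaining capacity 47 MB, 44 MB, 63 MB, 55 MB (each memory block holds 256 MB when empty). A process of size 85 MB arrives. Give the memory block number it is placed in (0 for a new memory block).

0

Next-Fit only looks at memory block 4, which has 55 MB free.
85 MB does not fit, so a new memory block is opened.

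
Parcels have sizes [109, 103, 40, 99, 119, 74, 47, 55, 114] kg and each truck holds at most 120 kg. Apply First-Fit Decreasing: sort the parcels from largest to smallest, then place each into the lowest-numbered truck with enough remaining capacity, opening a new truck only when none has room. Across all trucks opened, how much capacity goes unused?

80

Sorted descending: 119, 114, 109, 103, 99, 74, 55, 47, 40.
truck 1: place 119 kg, 1 kg left
truck 2: place 114 kg, 6 kg left
truck 3: place 109 kg, 11 kg left
truck 4: place 103 kg, 17 kg left
truck 5: place 99 kg, 21 kg left
truck 6: place 74 kg, 46 kg left
truck 7: place 55 kg, 65 kg left
truck 7: place 47 kg, 18 kg left
truck 6: place 40 kg, 6 kg left
7 trucks × 120 kg = 840 kg; used 760 kg; unused 80 kg.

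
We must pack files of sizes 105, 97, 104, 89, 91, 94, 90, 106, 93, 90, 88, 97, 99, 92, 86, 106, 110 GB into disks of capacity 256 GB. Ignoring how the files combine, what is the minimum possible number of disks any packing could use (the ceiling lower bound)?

Total size = 105 + 97 + 104 + 89 + 91 + 94 + 90 + 106 + 93 + 90 + 88 + 97 + 99 + 92 + 86 + 106 + 110 = 1637 GB.
⌈1637 / 256⌉ = 7.

7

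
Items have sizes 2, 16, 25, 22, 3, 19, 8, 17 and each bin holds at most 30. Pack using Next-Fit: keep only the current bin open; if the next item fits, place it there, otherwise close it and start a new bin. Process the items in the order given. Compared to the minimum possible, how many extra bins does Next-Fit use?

0

Next-Fit: [2,16] [25] [22,3] [19,8] [17] → 5 bins.
5 items exceed 15 (half the capacity), and no two of those can share a bin, so at least 5 bins are needed.
So 5 is already optimal.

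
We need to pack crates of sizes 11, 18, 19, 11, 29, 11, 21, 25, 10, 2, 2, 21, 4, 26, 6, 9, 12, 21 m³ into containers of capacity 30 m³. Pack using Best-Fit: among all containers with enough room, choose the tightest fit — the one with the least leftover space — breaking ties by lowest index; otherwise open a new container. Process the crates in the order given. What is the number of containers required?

10 containers

Put 11 m³ in container 1; 19 m³ remain.
Put 18 m³ in container 1; 1 m³ remain.
Put 19 m³ in container 2; 11 m³ remain.
Put 11 m³ in container 2; 0 m³ remain.
Put 29 m³ in container 3; 1 m³ remain.
Put 11 m³ in container 4; 19 m³ remain.
Put 21 m³ in container 5; 9 m³ remain.
Put 25 m³ in container 6; 5 m³ remain.
Put 10 m³ in container 4; 9 m³ remain.
Put 2 m³ in container 6; 3 m³ remain.
Put 2 m³ in container 6; 1 m³ remain.
Put 21 m³ in container 7; 9 m³ remain.
Put 4 m³ in container 4; 5 m³ remain.
Put 26 m³ in container 8; 4 m³ remain.
Put 6 m³ in container 5; 3 m³ remain.
Put 9 m³ in container 7; 0 m³ remain.
Put 12 m³ in container 9; 18 m³ remain.
Put 21 m³ in container 10; 9 m³ remain.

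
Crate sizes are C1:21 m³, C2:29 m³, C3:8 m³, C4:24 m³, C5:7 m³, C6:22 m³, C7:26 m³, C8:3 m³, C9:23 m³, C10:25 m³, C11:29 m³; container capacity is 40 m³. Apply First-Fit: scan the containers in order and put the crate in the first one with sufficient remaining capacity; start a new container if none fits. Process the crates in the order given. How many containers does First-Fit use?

Put C1 (21 m³) in container 1; 19 m³ remain.
Put C2 (29 m³) in container 2; 11 m³ remain.
Put C3 (8 m³) in container 1; 11 m³ remain.
Put C4 (24 m³) in container 3; 16 m³ remain.
Put C5 (7 m³) in container 1; 4 m³ remain.
Put C6 (22 m³) in container 4; 18 m³ remain.
Put C7 (26 m³) in container 5; 14 m³ remain.
Put C8 (3 m³) in container 1; 1 m³ remain.
Put C9 (23 m³) in container 6; 17 m³ remain.
Put C10 (25 m³) in container 7; 15 m³ remain.
Put C11 (29 m³) in container 8; 11 m³ remain.

8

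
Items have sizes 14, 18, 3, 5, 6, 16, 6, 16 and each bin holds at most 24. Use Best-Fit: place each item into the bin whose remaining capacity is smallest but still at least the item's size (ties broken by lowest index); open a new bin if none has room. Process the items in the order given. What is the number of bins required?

Put 14 in bin 1; 10 remain.
Put 18 in bin 2; 6 remain.
Put 3 in bin 2; 3 remain.
Put 5 in bin 1; 5 remain.
Put 6 in bin 3; 18 remain.
Put 16 in bin 3; 2 remain.
Put 6 in bin 4; 18 remain.
Put 16 in bin 4; 2 remain.
Final bins: [14,5] [18,3] [6,16] [6,16].

4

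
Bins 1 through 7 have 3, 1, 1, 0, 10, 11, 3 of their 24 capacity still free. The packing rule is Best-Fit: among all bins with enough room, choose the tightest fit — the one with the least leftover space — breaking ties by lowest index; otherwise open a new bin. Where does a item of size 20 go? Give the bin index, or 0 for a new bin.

0

No bin has ≥ 20 free, so a new bin is opened.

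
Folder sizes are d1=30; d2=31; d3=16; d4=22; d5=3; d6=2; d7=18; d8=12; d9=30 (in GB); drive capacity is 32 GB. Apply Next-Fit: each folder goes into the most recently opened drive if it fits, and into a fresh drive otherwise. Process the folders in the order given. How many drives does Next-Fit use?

drive 1: place d1 (30 GB), 2 GB left
drive 2: place d2 (31 GB), 1 GB left
drive 3: place d3 (16 GB), 16 GB left
drive 4: place d4 (22 GB), 10 GB left
drive 4: place d5 (3 GB), 7 GB left
drive 4: place d6 (2 GB), 5 GB left
drive 5: place d7 (18 GB), 14 GB left
drive 5: place d8 (12 GB), 2 GB left
drive 6: place d9 (30 GB), 2 GB left
Final drives: [30] [31] [16] [22,3,2] [18,12] [30].

6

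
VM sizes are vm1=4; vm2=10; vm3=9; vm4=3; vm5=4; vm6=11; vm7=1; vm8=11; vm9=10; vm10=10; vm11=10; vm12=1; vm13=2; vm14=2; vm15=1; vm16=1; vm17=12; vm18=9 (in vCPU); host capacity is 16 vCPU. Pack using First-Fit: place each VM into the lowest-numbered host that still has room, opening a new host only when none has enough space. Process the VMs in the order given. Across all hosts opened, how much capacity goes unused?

33

Put vm1 (4 vCPU) in host 1; 12 vCPU remain.
Put vm2 (10 vCPU) in host 1; 2 vCPU remain.
Put vm3 (9 vCPU) in host 2; 7 vCPU remain.
Put vm4 (3 vCPU) in host 2; 4 vCPU remain.
Put vm5 (4 vCPU) in host 2; 0 vCPU remain.
Put vm6 (11 vCPU) in host 3; 5 vCPU remain.
Put vm7 (1 vCPU) in host 1; 1 vCPU remain.
Put vm8 (11 vCPU) in host 4; 5 vCPU remain.
Put vm9 (10 vCPU) in host 5; 6 vCPU remain.
Put vm10 (10 vCPU) in host 6; 6 vCPU remain.
Put vm11 (10 vCPU) in host 7; 6 vCPU remain.
Put vm12 (1 vCPU) in host 1; 0 vCPU remain.
Put vm13 (2 vCPU) in host 3; 3 vCPU remain.
Put vm14 (2 vCPU) in host 3; 1 vCPU remain.
Put vm15 (1 vCPU) in host 3; 0 vCPU remain.
Put vm16 (1 vCPU) in host 4; 4 vCPU remain.
Put vm17 (12 vCPU) in host 8; 4 vCPU remain.
Put vm18 (9 vCPU) in host 9; 7 vCPU remain.
9 hosts × 16 vCPU = 144 vCPU; used 111 vCPU; unused 33 vCPU.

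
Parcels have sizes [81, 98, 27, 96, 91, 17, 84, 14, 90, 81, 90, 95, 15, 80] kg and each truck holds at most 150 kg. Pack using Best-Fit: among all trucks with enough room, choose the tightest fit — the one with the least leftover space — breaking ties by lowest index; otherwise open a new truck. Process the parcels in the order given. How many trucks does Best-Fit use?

10

81 kg → truck 1 (remaining 69 kg)
98 kg → truck 2 (remaining 52 kg)
27 kg → truck 2 (remaining 25 kg)
96 kg → truck 3 (remaining 54 kg)
91 kg → truck 4 (remaining 59 kg)
17 kg → truck 2 (remaining 8 kg)
84 kg → truck 5 (remaining 66 kg)
14 kg → truck 3 (remaining 40 kg)
90 kg → truck 6 (remaining 60 kg)
81 kg → truck 7 (remaining 69 kg)
90 kg → truck 8 (remaining 60 kg)
95 kg → truck 9 (remaining 55 kg)
15 kg → truck 3 (remaining 25 kg)
80 kg → truck 10 (remaining 70 kg)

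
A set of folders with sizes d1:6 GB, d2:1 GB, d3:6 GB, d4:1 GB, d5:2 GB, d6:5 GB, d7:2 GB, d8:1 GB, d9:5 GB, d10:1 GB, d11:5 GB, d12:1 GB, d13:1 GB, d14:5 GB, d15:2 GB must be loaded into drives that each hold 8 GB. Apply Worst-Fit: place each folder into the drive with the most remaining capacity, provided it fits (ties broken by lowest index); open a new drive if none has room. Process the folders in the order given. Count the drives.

6

d1 (6 GB) → drive 1 (remaining 2 GB)
d2 (1 GB) → drive 1 (remaining 1 GB)
d3 (6 GB) → drive 2 (remaining 2 GB)
d4 (1 GB) → drive 2 (remaining 1 GB)
d5 (2 GB) → drive 3 (remaining 6 GB)
d6 (5 GB) → drive 3 (remaining 1 GB)
d7 (2 GB) → drive 4 (remaining 6 GB)
d8 (1 GB) → drive 4 (remaining 5 GB)
d9 (5 GB) → drive 4 (remaining 0 GB)
d10 (1 GB) → drive 1 (remaining 0 GB)
d11 (5 GB) → drive 5 (remaining 3 GB)
d12 (1 GB) → drive 5 (remaining 2 GB)
d13 (1 GB) → drive 5 (remaining 1 GB)
d14 (5 GB) → drive 6 (remaining 3 GB)
d15 (2 GB) → drive 6 (remaining 1 GB)
Final drives: [6,1,1] [6,1] [2,5] [2,1,5] [5,1,1] [5,2].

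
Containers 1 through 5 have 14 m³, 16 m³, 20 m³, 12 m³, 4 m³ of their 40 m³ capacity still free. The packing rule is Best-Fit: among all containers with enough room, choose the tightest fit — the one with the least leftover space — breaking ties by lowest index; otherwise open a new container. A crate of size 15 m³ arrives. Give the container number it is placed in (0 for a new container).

2

Containers with room: container 2 (16 m³), container 3 (20 m³).
Tightest fit is container 2 with 16 m³ free.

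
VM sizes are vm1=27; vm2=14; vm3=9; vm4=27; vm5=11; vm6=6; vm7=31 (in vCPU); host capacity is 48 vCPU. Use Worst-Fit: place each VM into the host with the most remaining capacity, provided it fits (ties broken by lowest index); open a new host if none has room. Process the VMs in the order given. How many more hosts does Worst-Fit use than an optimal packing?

Worst-Fit: [27,14,6] [9,27,11] [31] → 3 hosts.
Total size 125 vCPU; any packing needs at least ⌈125/48⌉ = 3 hosts.
So 3 is already optimal.

0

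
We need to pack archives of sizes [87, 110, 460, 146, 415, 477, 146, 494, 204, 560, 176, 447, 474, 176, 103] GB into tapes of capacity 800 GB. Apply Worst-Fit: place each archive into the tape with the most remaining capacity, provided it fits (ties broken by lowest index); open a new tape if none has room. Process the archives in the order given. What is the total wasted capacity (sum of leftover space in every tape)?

87 GB → tape 1 (remaining 713 GB)
110 GB → tape 1 (remaining 603 GB)
460 GB → tape 1 (remaining 143 GB)
146 GB → tape 2 (remaining 654 GB)
415 GB → tape 2 (remaining 239 GB)
477 GB → tape 3 (remaining 323 GB)
146 GB → tape 3 (remaining 177 GB)
494 GB → tape 4 (remaining 306 GB)
204 GB → tape 4 (remaining 102 GB)
560 GB → tape 5 (remaining 240 GB)
176 GB → tape 5 (remaining 64 GB)
447 GB → tape 6 (remaining 353 GB)
474 GB → tape 7 (remaining 326 GB)
176 GB → tape 6 (remaining 177 GB)
103 GB → tape 7 (remaining 223 GB)
7 tapes × 800 GB = 5600 GB; used 4475 GB; unused 1125 GB.

1125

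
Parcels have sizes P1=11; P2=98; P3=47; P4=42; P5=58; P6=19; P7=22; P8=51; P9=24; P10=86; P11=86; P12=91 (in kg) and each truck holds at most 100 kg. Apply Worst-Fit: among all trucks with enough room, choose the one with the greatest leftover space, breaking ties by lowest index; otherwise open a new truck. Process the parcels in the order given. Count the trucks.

P1 (11 kg) → truck 1 (remaining 89 kg)
P2 (98 kg) → truck 2 (remaining 2 kg)
P3 (47 kg) → truck 1 (remaining 42 kg)
P4 (42 kg) → truck 1 (remaining 0 kg)
P5 (58 kg) → truck 3 (remaining 42 kg)
P6 (19 kg) → truck 3 (remaining 23 kg)
P7 (22 kg) → truck 3 (remaining 1 kg)
P8 (51 kg) → truck 4 (remaining 49 kg)
P9 (24 kg) → truck 4 (remaining 25 kg)
P10 (86 kg) → truck 5 (remaining 14 kg)
P11 (86 kg) → truck 6 (remaining 14 kg)
P12 (91 kg) → truck 7 (remaining 9 kg)
Final trucks: [11,47,42] [98] [58,19,22] [51,24] [86] [86] [91].

7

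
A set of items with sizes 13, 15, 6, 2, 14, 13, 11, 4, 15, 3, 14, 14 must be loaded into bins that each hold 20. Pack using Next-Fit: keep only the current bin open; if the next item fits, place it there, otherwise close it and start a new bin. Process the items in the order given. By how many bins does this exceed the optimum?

Next-Fit: [13] [15] [6,2] [14] [13] [11,4] [15,3] [14] [14] → 9 bins.
8 items exceed 10 (half the capacity), and no two of those can share a bin, so at least 8 bins are needed.
An optimal packing achieves that bound: [15,4] [15,3,2] [14,6] [14] [14] [13] [13] [11] → 8 bins.
Excess: 9 − 8 = 1.

1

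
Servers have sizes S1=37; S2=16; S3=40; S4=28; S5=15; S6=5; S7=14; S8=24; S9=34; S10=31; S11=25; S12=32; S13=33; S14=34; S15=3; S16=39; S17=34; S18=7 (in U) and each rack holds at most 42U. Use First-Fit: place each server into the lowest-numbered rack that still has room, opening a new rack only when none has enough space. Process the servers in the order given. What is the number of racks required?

13 racks

rack 1: place S1 (37U), 5U left
rack 2: place S2 (16U), 26U left
rack 3: place S3 (40U), 2U left
rack 4: place S4 (28U), 14U left
rack 2: place S5 (15U), 11U left
rack 1: place S6 (5U), 0U left
rack 4: place S7 (14U), 0U left
rack 5: place S8 (24U), 18U left
rack 6: place S9 (34U), 8U left
rack 7: place S10 (31U), 11U left
rack 8: place S11 (25U), 17U left
rack 9: place S12 (32U), 10U left
rack 10: place S13 (33U), 9U left
rack 11: place S14 (34U), 8U left
rack 2: place S15 (3U), 8U left
rack 12: place S16 (39U), 3U left
rack 13: place S17 (34U), 8U left
rack 2: place S18 (7U), 1U left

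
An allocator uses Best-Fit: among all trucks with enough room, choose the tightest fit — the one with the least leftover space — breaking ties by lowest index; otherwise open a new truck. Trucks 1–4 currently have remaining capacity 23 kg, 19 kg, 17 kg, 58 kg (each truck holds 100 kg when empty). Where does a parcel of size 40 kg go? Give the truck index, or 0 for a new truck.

Trucks with room: truck 4 (58 kg).
Tightest fit is truck 4 with 58 kg free.

4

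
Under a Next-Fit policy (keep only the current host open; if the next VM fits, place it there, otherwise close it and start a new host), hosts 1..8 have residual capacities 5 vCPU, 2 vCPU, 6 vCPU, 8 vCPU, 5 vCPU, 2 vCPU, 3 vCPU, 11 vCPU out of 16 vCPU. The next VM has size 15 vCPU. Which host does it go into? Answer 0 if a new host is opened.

Next-Fit only looks at host 8, which has 11 vCPU free.
15 vCPU does not fit, so a new host is opened.

0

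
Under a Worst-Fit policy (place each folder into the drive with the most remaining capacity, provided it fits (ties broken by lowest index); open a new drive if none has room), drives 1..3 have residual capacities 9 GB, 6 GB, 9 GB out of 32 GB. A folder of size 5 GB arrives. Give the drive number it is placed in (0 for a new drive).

Drives with room: drive 1 (9 GB), drive 2 (6 GB), drive 3 (9 GB).
Most room is drive 1 with 9 GB free.

1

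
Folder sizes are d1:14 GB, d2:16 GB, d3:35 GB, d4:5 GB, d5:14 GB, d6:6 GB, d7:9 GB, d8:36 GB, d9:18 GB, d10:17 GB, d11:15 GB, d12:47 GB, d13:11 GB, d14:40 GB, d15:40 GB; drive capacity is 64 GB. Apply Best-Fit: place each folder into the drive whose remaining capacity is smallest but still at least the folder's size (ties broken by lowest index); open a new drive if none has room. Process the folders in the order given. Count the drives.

6

drive 1: place d1 (14 GB), 50 GB left
drive 1: place d2 (16 GB), 34 GB left
drive 2: place d3 (35 GB), 29 GB left
drive 2: place d4 (5 GB), 24 GB left
drive 2: place d5 (14 GB), 10 GB left
drive 2: place d6 (6 GB), 4 GB left
drive 1: place d7 (9 GB), 25 GB left
drive 3: place d8 (36 GB), 28 GB left
drive 1: place d9 (18 GB), 7 GB left
drive 3: place d10 (17 GB), 11 GB left
drive 4: place d11 (15 GB), 49 GB left
drive 4: place d12 (47 GB), 2 GB left
drive 3: place d13 (11 GB), 0 GB left
drive 5: place d14 (40 GB), 24 GB left
drive 6: place d15 (40 GB), 24 GB left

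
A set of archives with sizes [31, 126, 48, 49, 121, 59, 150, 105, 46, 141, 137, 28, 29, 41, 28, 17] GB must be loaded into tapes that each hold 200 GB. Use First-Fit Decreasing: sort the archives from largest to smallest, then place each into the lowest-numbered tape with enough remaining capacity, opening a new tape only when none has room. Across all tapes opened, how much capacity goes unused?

44

Sorted descending: 150, 141, 137, 126, 121, 105, 59, 49, 48, 46, 41, 31, 29, 28, 28, 17.
Put 150 GB in tape 1; 50 GB remain.
Put 141 GB in tape 2; 59 GB remain.
Put 137 GB in tape 3; 63 GB remain.
Put 126 GB in tape 4; 74 GB remain.
Put 121 GB in tape 5; 79 GB remain.
Put 105 GB in tape 6; 95 GB remain.
Put 59 GB in tape 2; 0 GB remain.
Put 49 GB in tape 1; 1 GB remain.
Put 48 GB in tape 3; 15 GB remain.
Put 46 GB in tape 4; 28 GB remain.
Put 41 GB in tape 5; 38 GB remain.
Put 31 GB in tape 5; 7 GB remain.
Put 29 GB in tape 6; 66 GB remain.
Put 28 GB in tape 4; 0 GB remain.
Put 28 GB in tape 6; 38 GB remain.
Put 17 GB in tape 6; 21 GB remain.
6 tapes × 200 GB = 1200 GB; used 1156 GB; unused 44 GB.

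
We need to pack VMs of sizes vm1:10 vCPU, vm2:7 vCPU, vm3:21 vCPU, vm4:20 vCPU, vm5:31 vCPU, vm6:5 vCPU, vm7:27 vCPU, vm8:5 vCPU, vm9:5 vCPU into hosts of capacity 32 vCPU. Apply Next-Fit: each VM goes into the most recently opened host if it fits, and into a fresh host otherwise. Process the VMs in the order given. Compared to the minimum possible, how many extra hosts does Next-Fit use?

Next-Fit: [10,7] [21] [20] [31] [5,27] [5,5] → 6 hosts.
Total size 131 vCPU; any packing needs at least ⌈131/32⌉ = 5 hosts.
An optimal packing achieves that bound: [31] [27,5] [21,10] [20,7,5] [5] → 5 hosts.
Excess: 6 − 5 = 1.

1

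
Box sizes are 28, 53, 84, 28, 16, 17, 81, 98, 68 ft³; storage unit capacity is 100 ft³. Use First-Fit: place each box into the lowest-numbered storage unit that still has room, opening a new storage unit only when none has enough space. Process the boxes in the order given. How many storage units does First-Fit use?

6

Put 28 ft³ in storage unit 1; 72 ft³ remain.
Put 53 ft³ in storage unit 1; 19 ft³ remain.
Put 84 ft³ in storage unit 2; 16 ft³ remain.
Put 28 ft³ in storage unit 3; 72 ft³ remain.
Put 16 ft³ in storage unit 1; 3 ft³ remain.
Put 17 ft³ in storage unit 3; 55 ft³ remain.
Put 81 ft³ in storage unit 4; 19 ft³ remain.
Put 98 ft³ in storage unit 5; 2 ft³ remain.
Put 68 ft³ in storage unit 6; 32 ft³ remain.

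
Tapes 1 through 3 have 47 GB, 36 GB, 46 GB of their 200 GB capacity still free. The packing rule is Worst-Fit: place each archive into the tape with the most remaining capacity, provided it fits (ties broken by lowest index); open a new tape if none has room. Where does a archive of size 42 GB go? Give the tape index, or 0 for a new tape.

1

Tapes with room: tape 1 (47 GB), tape 3 (46 GB).
Most room is tape 1 with 47 GB free.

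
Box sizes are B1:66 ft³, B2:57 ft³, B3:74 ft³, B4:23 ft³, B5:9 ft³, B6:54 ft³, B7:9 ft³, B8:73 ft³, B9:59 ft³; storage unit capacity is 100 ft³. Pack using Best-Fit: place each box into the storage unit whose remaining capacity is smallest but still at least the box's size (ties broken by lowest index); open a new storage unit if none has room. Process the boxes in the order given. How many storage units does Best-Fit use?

6

Put B1 (66 ft³) in storage unit 1; 34 ft³ remain.
Put B2 (57 ft³) in storage unit 2; 43 ft³ remain.
Put B3 (74 ft³) in storage unit 3; 26 ft³ remain.
Put B4 (23 ft³) in storage unit 3; 3 ft³ remain.
Put B5 (9 ft³) in storage unit 1; 25 ft³ remain.
Put B6 (54 ft³) in storage unit 4; 46 ft³ remain.
Put B7 (9 ft³) in storage unit 1; 16 ft³ remain.
Put B8 (73 ft³) in storage unit 5; 27 ft³ remain.
Put B9 (59 ft³) in storage unit 6; 41 ft³ remain.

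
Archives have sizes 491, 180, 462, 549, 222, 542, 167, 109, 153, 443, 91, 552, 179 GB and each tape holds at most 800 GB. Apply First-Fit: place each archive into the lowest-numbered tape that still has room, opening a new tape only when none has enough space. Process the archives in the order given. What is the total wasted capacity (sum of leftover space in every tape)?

tape 1: place 491 GB, 309 GB left
tape 1: place 180 GB, 129 GB left
tape 2: place 462 GB, 338 GB left
tape 3: place 549 GB, 251 GB left
tape 2: place 222 GB, 116 GB left
tape 4: place 542 GB, 258 GB left
tape 3: place 167 GB, 84 GB left
tape 1: place 109 GB, 20 GB left
tape 4: place 153 GB, 105 GB left
tape 5: place 443 GB, 357 GB left
tape 2: place 91 GB, 25 GB left
tape 6: place 552 GB, 248 GB left
tape 5: place 179 GB, 178 GB left
6 tapes × 800 GB = 4800 GB; used 4140 GB; unused 660 GB.

660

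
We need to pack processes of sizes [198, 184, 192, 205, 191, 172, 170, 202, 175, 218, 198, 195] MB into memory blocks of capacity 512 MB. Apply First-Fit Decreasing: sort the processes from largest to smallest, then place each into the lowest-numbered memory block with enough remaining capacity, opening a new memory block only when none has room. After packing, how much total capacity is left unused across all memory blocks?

Sorted descending: 218, 205, 202, 198, 198, 195, 192, 191, 184, 175, 172, 170.
Put 218 MB in memory block 1; 294 MB remain.
Put 205 MB in memory block 1; 89 MB remain.
Put 202 MB in memory block 2; 310 MB remain.
Put 198 MB in memory block 2; 112 MB remain.
Put 198 MB in memory block 3; 314 MB remain.
Put 195 MB in memory block 3; 119 MB remain.
Put 192 MB in memory block 4; 320 MB remain.
Put 191 MB in memory block 4; 129 MB remain.
Put 184 MB in memory block 5; 328 MB remain.
Put 175 MB in memory block 5; 153 MB remain.
Put 172 MB in memory block 6; 340 MB remain.
Put 170 MB in memory block 6; 170 MB remain.
6 memory blocks × 512 MB = 3072 MB; used 2300 MB; unused 772 MB.

772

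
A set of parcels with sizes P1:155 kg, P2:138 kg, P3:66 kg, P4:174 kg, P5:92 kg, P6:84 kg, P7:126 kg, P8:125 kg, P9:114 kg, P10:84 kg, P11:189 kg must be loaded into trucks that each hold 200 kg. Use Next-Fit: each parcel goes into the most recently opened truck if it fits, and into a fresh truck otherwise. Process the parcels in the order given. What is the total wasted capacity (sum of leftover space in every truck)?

P1 (155 kg) → truck 1 (remaining 45 kg)
P2 (138 kg) → truck 2 (remaining 62 kg)
P3 (66 kg) → truck 3 (remaining 134 kg)
P4 (174 kg) → truck 4 (remaining 26 kg)
P5 (92 kg) → truck 5 (remaining 108 kg)
P6 (84 kg) → truck 5 (remaining 24 kg)
P7 (126 kg) → truck 6 (remaining 74 kg)
P8 (125 kg) → truck 7 (remaining 75 kg)
P9 (114 kg) → truck 8 (remaining 86 kg)
P10 (84 kg) → truck 8 (remaining 2 kg)
P11 (189 kg) → truck 9 (remaining 11 kg)
9 trucks × 200 kg = 1800 kg; used 1347 kg; unused 453 kg.

453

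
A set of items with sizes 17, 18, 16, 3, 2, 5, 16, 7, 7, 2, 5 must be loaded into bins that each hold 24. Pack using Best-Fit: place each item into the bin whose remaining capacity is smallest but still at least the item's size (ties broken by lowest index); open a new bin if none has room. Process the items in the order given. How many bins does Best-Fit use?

5

17 → bin 1 (remaining 7)
18 → bin 2 (remaining 6)
16 → bin 3 (remaining 8)
3 → bin 2 (remaining 3)
2 → bin 2 (remaining 1)
5 → bin 1 (remaining 2)
16 → bin 4 (remaining 8)
7 → bin 3 (remaining 1)
7 → bin 4 (remaining 1)
2 → bin 1 (remaining 0)
5 → bin 5 (remaining 19)
Final bins: [17,5,2] [18,3,2] [16,7] [16,7] [5].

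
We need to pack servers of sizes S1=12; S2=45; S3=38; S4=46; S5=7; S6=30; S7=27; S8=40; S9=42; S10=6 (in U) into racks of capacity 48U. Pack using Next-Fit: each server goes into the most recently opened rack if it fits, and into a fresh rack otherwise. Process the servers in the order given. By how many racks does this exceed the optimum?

Next-Fit: [12] [45] [38] [46] [7,30] [27] [40] [42,6] → 8 racks.
Total size 293U; any packing needs at least ⌈293/48⌉ = 7 racks.
An optimal packing achieves that bound: [46] [45] [42,6] [40,7] [38] [30,12] [27] → 7 racks.
Excess: 8 − 7 = 1.

1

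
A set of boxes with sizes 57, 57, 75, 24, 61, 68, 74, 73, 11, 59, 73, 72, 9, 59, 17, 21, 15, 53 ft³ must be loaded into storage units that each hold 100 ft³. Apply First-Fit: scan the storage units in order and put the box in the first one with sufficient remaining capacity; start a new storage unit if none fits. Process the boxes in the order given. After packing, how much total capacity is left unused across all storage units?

storage unit 1: place 57 ft³, 43 ft³ left
storage unit 2: place 57 ft³, 43 ft³ left
storage unit 3: place 75 ft³, 25 ft³ left
storage unit 1: place 24 ft³, 19 ft³ left
storage unit 4: place 61 ft³, 39 ft³ left
storage unit 5: place 68 ft³, 32 ft³ left
storage unit 6: place 74 ft³, 26 ft³ left
storage unit 7: place 73 ft³, 27 ft³ left
storage unit 1: place 11 ft³, 8 ft³ left
storage unit 8: place 59 ft³, 41 ft³ left
storage unit 9: place 73 ft³, 27 ft³ left
storage unit 10: place 72 ft³, 28 ft³ left
storage unit 2: place 9 ft³, 34 ft³ left
storage unit 11: place 59 ft³, 41 ft³ left
storage unit 2: place 17 ft³, 17 ft³ left
storage unit 3: place 21 ft³, 4 ft³ left
storage unit 2: place 15 ft³, 2 ft³ left
storage unit 12: place 53 ft³, 47 ft³ left
12 storage units × 100 ft³ = 1200 ft³; used 878 ft³; unused 322 ft³.

322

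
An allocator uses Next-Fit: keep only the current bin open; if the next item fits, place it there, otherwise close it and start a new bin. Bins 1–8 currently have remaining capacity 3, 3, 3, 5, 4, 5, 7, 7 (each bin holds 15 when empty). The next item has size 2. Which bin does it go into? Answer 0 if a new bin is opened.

Next-Fit only looks at bin 8, which has 7 free.
2 fits there.

8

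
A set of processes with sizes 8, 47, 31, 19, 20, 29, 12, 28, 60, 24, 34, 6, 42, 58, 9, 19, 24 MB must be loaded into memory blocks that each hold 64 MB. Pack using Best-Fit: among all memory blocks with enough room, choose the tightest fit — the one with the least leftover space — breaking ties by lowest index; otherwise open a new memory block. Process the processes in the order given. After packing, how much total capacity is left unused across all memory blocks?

memory block 1: place 8 MB, 56 MB left
memory block 1: place 47 MB, 9 MB left
memory block 2: place 31 MB, 33 MB left
memory block 2: place 19 MB, 14 MB left
memory block 3: place 20 MB, 44 MB left
memory block 3: place 29 MB, 15 MB left
memory block 2: place 12 MB, 2 MB left
memory block 4: place 28 MB, 36 MB left
memory block 5: place 60 MB, 4 MB left
memory block 4: place 24 MB, 12 MB left
memory block 6: place 34 MB, 30 MB left
memory block 1: place 6 MB, 3 MB left
memory block 7: place 42 MB, 22 MB left
memory block 8: place 58 MB, 6 MB left
memory block 4: place 9 MB, 3 MB left
memory block 7: place 19 MB, 3 MB left
memory block 6: place 24 MB, 6 MB left
8 memory blocks × 64 MB = 512 MB; used 470 MB; unused 42 MB.

42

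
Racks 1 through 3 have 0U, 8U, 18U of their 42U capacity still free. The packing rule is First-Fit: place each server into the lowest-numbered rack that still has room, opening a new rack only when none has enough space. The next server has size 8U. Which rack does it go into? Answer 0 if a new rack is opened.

2

Racks with room: rack 2 (8U), rack 3 (18U).
The first with room is rack 2.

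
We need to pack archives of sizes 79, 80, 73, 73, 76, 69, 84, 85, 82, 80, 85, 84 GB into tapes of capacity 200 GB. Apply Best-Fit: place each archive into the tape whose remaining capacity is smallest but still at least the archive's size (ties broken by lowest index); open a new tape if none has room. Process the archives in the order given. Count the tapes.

6 tapes

tape 1: place 79 GB, 121 GB left
tape 1: place 80 GB, 41 GB left
tape 2: place 73 GB, 127 GB left
tape 2: place 73 GB, 54 GB left
tape 3: place 76 GB, 124 GB left
tape 3: place 69 GB, 55 GB left
tape 4: place 84 GB, 116 GB left
tape 4: place 85 GB, 31 GB left
tape 5: place 82 GB, 118 GB left
tape 5: place 80 GB, 38 GB left
tape 6: place 85 GB, 115 GB left
tape 6: place 84 GB, 31 GB left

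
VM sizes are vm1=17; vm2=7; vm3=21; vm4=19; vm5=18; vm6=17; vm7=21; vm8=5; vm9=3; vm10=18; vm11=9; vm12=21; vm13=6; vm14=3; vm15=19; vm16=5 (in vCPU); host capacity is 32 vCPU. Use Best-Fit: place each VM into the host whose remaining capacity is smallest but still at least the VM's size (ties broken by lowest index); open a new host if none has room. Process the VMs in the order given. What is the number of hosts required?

Put vm1 (17 vCPU) in host 1; 15 vCPU remain.
Put vm2 (7 vCPU) in host 1; 8 vCPU remain.
Put vm3 (21 vCPU) in host 2; 11 vCPU remain.
Put vm4 (19 vCPU) in host 3; 13 vCPU remain.
Put vm5 (18 vCPU) in host 4; 14 vCPU remain.
Put vm6 (17 vCPU) in host 5; 15 vCPU remain.
Put vm7 (21 vCPU) in host 6; 11 vCPU remain.
Put vm8 (5 vCPU) in host 1; 3 vCPU remain.
Put vm9 (3 vCPU) in host 1; 0 vCPU remain.
Put vm10 (18 vCPU) in host 7; 14 vCPU remain.
Put vm11 (9 vCPU) in host 2; 2 vCPU remain.
Put vm12 (21 vCPU) in host 8; 11 vCPU remain.
Put vm13 (6 vCPU) in host 6; 5 vCPU remain.
Put vm14 (3 vCPU) in host 6; 2 vCPU remain.
Put vm15 (19 vCPU) in host 9; 13 vCPU remain.
Put vm16 (5 vCPU) in host 8; 6 vCPU remain.
Final hosts: [17,7,5,3] [21,9] [19] [18] [17] [21,6,3] [18] [21,5] [19].

9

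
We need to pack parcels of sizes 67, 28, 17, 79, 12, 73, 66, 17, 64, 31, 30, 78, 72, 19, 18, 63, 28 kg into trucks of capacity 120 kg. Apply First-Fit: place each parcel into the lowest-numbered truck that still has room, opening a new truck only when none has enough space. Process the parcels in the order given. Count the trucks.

67 kg → truck 1 (remaining 53 kg)
28 kg → truck 1 (remaining 25 kg)
17 kg → truck 1 (remaining 8 kg)
79 kg → truck 2 (remaining 41 kg)
12 kg → truck 2 (remaining 29 kg)
73 kg → truck 3 (remaining 47 kg)
66 kg → truck 4 (remaining 54 kg)
17 kg → truck 2 (remaining 12 kg)
64 kg → truck 5 (remaining 56 kg)
31 kg → truck 3 (remaining 16 kg)
30 kg → truck 4 (remaining 24 kg)
78 kg → truck 6 (remaining 42 kg)
72 kg → truck 7 (remaining 48 kg)
19 kg → truck 4 (remaining 5 kg)
18 kg → truck 5 (remaining 38 kg)
63 kg → truck 8 (remaining 57 kg)
28 kg → truck 5 (remaining 10 kg)

8 trucks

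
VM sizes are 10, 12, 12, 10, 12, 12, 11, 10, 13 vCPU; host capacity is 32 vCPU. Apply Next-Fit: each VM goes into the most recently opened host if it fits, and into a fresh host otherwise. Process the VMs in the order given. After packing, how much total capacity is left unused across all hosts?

host 1: place 10 vCPU, 22 vCPU left
host 1: place 12 vCPU, 10 vCPU left
host 2: place 12 vCPU, 20 vCPU left
host 2: place 10 vCPU, 10 vCPU left
host 3: place 12 vCPU, 20 vCPU left
host 3: place 12 vCPU, 8 vCPU left
host 4: place 11 vCPU, 21 vCPU left
host 4: place 10 vCPU, 11 vCPU left
host 5: place 13 vCPU, 19 vCPU left
5 hosts × 32 vCPU = 160 vCPU; used 102 vCPU; unused 58 vCPU.

58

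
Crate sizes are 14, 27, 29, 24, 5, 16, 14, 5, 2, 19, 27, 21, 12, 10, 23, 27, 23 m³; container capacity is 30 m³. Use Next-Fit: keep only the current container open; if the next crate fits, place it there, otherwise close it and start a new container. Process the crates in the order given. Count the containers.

12

14 m³ → container 1 (remaining 16 m³)
27 m³ → container 2 (remaining 3 m³)
29 m³ → container 3 (remaining 1 m³)
24 m³ → container 4 (remaining 6 m³)
5 m³ → container 4 (remaining 1 m³)
16 m³ → container 5 (remaining 14 m³)
14 m³ → container 5 (remaining 0 m³)
5 m³ → container 6 (remaining 25 m³)
2 m³ → container 6 (remaining 23 m³)
19 m³ → container 6 (remaining 4 m³)
27 m³ → container 7 (remaining 3 m³)
21 m³ → container 8 (remaining 9 m³)
12 m³ → container 9 (remaining 18 m³)
10 m³ → container 9 (remaining 8 m³)
23 m³ → container 10 (remaining 7 m³)
27 m³ → container 11 (remaining 3 m³)
23 m³ → container 12 (remaining 7 m³)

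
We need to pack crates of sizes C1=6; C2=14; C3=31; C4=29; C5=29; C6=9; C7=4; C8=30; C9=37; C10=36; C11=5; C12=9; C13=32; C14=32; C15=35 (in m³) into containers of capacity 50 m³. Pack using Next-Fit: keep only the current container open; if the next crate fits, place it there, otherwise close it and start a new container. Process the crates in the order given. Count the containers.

10

Put C1 (6 m³) in container 1; 44 m³ remain.
Put C2 (14 m³) in container 1; 30 m³ remain.
Put C3 (31 m³) in container 2; 19 m³ remain.
Put C4 (29 m³) in container 3; 21 m³ remain.
Put C5 (29 m³) in container 4; 21 m³ remain.
Put C6 (9 m³) in container 4; 12 m³ remain.
Put C7 (4 m³) in container 4; 8 m³ remain.
Put C8 (30 m³) in container 5; 20 m³ remain.
Put C9 (37 m³) in container 6; 13 m³ remain.
Put C10 (36 m³) in container 7; 14 m³ remain.
Put C11 (5 m³) in container 7; 9 m³ remain.
Put C12 (9 m³) in container 7; 0 m³ remain.
Put C13 (32 m³) in container 8; 18 m³ remain.
Put C14 (32 m³) in container 9; 18 m³ remain.
Put C15 (35 m³) in container 10; 15 m³ remain.
Final containers: [6,14] [31] [29] [29,9,4] [30] [37] [36,5,9] [32] [32] [35].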